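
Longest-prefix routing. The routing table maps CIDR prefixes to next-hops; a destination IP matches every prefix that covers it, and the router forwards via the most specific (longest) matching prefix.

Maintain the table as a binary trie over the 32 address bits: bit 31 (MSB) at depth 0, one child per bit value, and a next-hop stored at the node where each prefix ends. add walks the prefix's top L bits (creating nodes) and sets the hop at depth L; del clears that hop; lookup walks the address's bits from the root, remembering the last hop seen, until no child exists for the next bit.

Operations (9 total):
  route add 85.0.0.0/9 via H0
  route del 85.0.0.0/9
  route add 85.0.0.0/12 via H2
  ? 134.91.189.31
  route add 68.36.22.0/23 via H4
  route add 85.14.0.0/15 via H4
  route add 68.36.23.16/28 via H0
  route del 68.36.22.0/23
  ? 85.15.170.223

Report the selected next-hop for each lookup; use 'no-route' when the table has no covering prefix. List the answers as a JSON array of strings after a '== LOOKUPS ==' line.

Apply in order:
  + 85.0.0.0/9 (H0) depth=9
  - 85.0.0.0/9 clear@9
  + 85.0.0.0/12 (H2) depth=12
  lookup 134.91.189.31: bits ε walk d0:- -> no-route
  + 68.36.22.0/23 (H4) depth=23
  + 85.14.0.0/15 (H4) depth=15
  + 68.36.23.16/28 (H0) depth=28
  - 68.36.22.0/23 clear@23
  lookup 85.15.170.223: bits 010101010000111 walk d0:-→d1:-→d2:-→d3:-→d4:-→d5:-→d6:-→d7:-→d8:-→d9:-→d10:-→d11:-→d12:H2→d13:-→d14:-→d15:H4 -> H4

== LOOKUPS ==
["no-route","H4"]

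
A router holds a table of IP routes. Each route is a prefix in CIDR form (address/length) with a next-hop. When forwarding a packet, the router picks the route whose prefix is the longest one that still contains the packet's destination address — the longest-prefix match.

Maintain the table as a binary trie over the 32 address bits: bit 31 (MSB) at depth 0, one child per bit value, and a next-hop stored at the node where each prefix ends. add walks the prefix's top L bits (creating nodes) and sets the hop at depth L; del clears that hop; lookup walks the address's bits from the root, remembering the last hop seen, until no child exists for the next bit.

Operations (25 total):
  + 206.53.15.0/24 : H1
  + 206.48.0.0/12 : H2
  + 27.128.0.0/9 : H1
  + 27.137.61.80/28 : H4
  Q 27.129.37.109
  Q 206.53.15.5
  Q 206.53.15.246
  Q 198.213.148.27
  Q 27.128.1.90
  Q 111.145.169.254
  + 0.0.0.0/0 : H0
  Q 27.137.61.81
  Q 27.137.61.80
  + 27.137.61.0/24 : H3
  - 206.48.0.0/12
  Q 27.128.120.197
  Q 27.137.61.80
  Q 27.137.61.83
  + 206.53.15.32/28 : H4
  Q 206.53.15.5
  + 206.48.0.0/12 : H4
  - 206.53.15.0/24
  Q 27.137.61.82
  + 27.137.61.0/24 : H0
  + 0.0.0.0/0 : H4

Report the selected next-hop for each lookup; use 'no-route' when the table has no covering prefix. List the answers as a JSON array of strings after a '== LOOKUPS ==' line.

Process each operation:
  add 206.53.15.0/24 -> H1 at depth 24
  add 206.48.0.0/12 -> H2 at depth 12
  add 27.128.0.0/9 -> H1 at depth 9
  add 27.137.61.80/28 -> H4 at depth 28
  ? 27.129.37.109  path d0:-→d1:-→d2:-→d3:-→d4:-→d5:-→d6:-→d7:-→d8:-→d9:H1→d10:-→d11:-→d12:-  best=H1
  ? 206.53.15.5  path d0:-→d1:-→d2:-→d3:-→d4:-→d5:-→d6:-→d7:-→d8:-→d9:-→d10:-→d11:-→d12:H2→d13:-→d14:-→d15:-→d16:-→d17:-→d18:-→d19:-→d20:-→d21:-→d22:-→d23:-→d24:H1  best=H1
  ? 206.53.15.246  path d0:-→d1:-→d2:-→d3:-→d4:-→d5:-→d6:-→d7:-→d8:-→d9:-→d10:-→d11:-→d12:H2→d13:-→d14:-→d15:-→d16:-→d17:-→d18:-→d19:-→d20:-→d21:-→d22:-→d23:-→d24:H1  best=H1
  ? 198.213.148.27  path d0:-→d1:-→d2:-→d3:-→d4:-  best=no-route
  ? 27.128.1.90  path d0:-→d1:-→d2:-→d3:-→d4:-→d5:-→d6:-→d7:-→d8:-→d9:H1→d10:-→d11:-→d12:-  best=H1
  ? 111.145.169.254  path d0:-→d1:-  best=no-route
  add 0.0.0.0/0 -> H0 at depth 0
  ? 27.137.61.81  path d0:H0→d1:-→d2:-→d3:-→d4:-→d5:-→d6:-→d7:-→d8:-→d9:H1→d10:-→d11:-→d12:-→d13:-→d14:-→d15:-→d16:-→d17:-→d18:-→d19:-→d20:-→d21:-→d22:-→d23:-→d24:-→d25:-→d26:-→d27:-→d28:H4  best=H4
  ? 27.137.61.80  path d0:H0→d1:-→d2:-→d3:-→d4:-→d5:-→d6:-→d7:-→d8:-→d9:H1→d10:-→d11:-→d12:-→d13:-→d14:-→d15:-→d16:-→d17:-→d18:-→d19:-→d20:-→d21:-→d22:-→d23:-→d24:-→d25:-→d26:-→d27:-→d28:H4  best=H4
  add 27.137.61.0/24 -> H3 at depth 24
  del 206.48.0.0/12 (clear depth 12)
  ? 27.128.120.197  path d0:H0→d1:-→d2:-→d3:-→d4:-→d5:-→d6:-→d7:-→d8:-→d9:H1→d10:-→d11:-→d12:-  best=H1
  ? 27.137.61.80  path d0:H0→d1:-→d2:-→d3:-→d4:-→d5:-→d6:-→d7:-→d8:-→d9:H1→d10:-→d11:-→d12:-→d13:-→d14:-→d15:-→d16:-→d17:-→d18:-→d19:-→d20:-→d21:-→d22:-→d23:-→d24:H3→d25:-→d26:-→d27:-→d28:H4  best=H4
  ? 27.137.61.83  path d0:H0→d1:-→d2:-→d3:-→d4:-→d5:-→d6:-→d7:-→d8:-→d9:H1→d10:-→d11:-→d12:-→d13:-→d14:-→d15:-→d16:-→d17:-→d18:-→d19:-→d20:-→d21:-→d22:-→d23:-→d24:H3→d25:-→d26:-→d27:-→d28:H4  best=H4
  add 206.53.15.32/28 -> H4 at depth 28
  ? 206.53.15.5  path d0:H0→d1:-→d2:-→d3:-→d4:-→d5:-→d6:-→d7:-→d8:-→d9:-→d10:-→d11:-→d12:-→d13:-→d14:-→d15:-→d16:-→d17:-→d18:-→d19:-→d20:-→d21:-→d22:-→d23:-→d24:H1→d25:-→d26:-  best=H1
  add 206.48.0.0/12 -> H4 at depth 12
  del 206.53.15.0/24 (clear depth 24)
  ? 27.137.61.82  path d0:H0→d1:-→d2:-→d3:-→d4:-→d5:-→d6:-→d7:-→d8:-→d9:H1→d10:-→d11:-→d12:-→d13:-→d14:-→d15:-→d16:-→d17:-→d18:-→d19:-→d20:-→d21:-→d22:-→d23:-→d24:H3→d25:-→d26:-→d27:-→d28:H4  best=H4
  add 27.137.61.0/24 -> H0 at depth 24
  add 0.0.0.0/0 -> H4 at depth 0

== LOOKUPS ==
["H1","H1","H1","no-route","H1","no-route","H4","H4","H1","H4","H4","H1","H4"]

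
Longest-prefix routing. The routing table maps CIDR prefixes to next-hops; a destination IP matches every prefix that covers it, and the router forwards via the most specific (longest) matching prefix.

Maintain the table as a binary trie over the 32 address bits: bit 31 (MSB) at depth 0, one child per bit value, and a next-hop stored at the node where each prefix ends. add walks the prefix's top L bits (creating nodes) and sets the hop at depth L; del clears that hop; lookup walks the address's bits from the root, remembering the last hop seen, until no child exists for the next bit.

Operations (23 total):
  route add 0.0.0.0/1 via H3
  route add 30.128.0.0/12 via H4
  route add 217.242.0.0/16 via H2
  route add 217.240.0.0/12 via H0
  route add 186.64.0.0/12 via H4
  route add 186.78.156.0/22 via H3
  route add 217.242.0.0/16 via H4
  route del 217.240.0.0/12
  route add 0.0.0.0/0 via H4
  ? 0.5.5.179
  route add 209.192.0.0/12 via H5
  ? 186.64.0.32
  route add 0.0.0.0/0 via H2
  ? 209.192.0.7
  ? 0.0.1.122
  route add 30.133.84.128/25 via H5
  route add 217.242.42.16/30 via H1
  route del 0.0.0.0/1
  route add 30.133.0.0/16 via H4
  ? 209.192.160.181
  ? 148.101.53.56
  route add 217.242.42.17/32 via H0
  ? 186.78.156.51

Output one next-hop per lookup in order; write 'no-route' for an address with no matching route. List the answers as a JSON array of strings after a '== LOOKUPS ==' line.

Trace:
  + 0.0.0.0/1 (H3) depth=1
  + 30.128.0.0/12 (H4) depth=12
  + 217.242.0.0/16 (H2) depth=16
  + 217.240.0.0/12 (H0) depth=12
  + 186.64.0.0/12 (H4) depth=12
  + 186.78.156.0/22 (H3) depth=22
  + 217.242.0.0/16 (H4) depth=16
  - 217.240.0.0/12 clear@12
  + 0.0.0.0/0 (H4) depth=0
  Q 0.5.5.179: descend 000 ; hops seen [H4,H3] ; pick H3
  + 209.192.0.0/12 (H5) depth=12
  Q 186.64.0.32: descend 101110100100 ; hops seen [H4,H4] ; pick H4
  + 0.0.0.0/0 (H2) depth=0
  Q 209.192.0.7: descend 110100011100 ; hops seen [H2,H5] ; pick H5
  Q 0.0.1.122: descend 000 ; hops seen [H2,H3] ; pick H3
  + 30.133.84.128/25 (H5) depth=25
  + 217.242.42.16/30 (H1) depth=30
  - 0.0.0.0/1 clear@1
  + 30.133.0.0/16 (H4) depth=16
  Q 209.192.160.181: descend 110100011100 ; hops seen [H2,H5] ; pick H5
  Q 148.101.53.56: descend 10 ; hops seen [H2] ; pick H2
  + 217.242.42.17/32 (H0) depth=32
  Q 186.78.156.51: descend 1011101001001110100111 ; hops seen [H2,H4,H3] ; pick H3

== LOOKUPS ==
["H3","H4","H5","H3","H5","H2","H3"]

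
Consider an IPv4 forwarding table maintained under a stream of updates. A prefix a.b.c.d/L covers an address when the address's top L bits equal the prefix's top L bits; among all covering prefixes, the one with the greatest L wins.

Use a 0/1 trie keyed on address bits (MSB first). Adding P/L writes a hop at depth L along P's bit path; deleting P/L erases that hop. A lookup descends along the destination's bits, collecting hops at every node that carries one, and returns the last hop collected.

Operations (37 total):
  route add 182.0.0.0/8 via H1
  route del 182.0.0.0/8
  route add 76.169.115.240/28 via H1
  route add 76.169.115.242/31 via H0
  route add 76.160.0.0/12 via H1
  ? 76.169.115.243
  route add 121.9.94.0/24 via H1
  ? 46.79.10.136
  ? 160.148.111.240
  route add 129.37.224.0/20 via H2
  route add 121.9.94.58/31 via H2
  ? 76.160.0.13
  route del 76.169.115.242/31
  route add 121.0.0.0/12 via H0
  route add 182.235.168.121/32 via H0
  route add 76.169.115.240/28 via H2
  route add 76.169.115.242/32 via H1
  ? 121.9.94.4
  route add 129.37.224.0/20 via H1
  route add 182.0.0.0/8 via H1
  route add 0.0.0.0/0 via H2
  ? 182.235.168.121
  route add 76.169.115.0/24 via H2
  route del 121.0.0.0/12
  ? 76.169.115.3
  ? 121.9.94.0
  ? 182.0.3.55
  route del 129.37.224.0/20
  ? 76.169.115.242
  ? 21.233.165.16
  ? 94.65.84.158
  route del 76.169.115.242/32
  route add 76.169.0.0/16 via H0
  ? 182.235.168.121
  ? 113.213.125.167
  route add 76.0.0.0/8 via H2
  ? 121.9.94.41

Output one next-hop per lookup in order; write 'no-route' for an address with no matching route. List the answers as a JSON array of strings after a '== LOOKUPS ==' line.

Trace:
  + 182.0.0.0/8 (H1) depth=8
  del 182.0.0.0/8 (clear depth 8)
  + 76.169.115.240/28 (H1) depth=28
  + 76.169.115.242/31 (H0) depth=31
  + 76.160.0.0/12 (H1) depth=12
  ? 76.169.115.243  path d0:-→d1:-→d2:-→d3:-→d4:-→d5:-→d6:-→d7:-→d8:-→d9:-→d10:-→d11:-→d12:H1→d13:-→d14:-→d15:-→d16:-→d17:-→d18:-→d19:-→d20:-→d21:-→d22:-→d23:-→d24:-→d25:-→d26:-→d27:-→d28:H1→d29:-→d30:-→d31:H0  best=H0
  + 121.9.94.0/24 (H1) depth=24
  ? 46.79.10.136  path d0:-→d1:-  best=no-route
  ? 160.148.111.240  path d0:-→d1:-→d2:-→d3:-  best=no-route
  + 129.37.224.0/20 (H2) depth=20
  + 121.9.94.58/31 (H2) depth=31
  ? 76.160.0.13  path d0:-→d1:-→d2:-→d3:-→d4:-→d5:-→d6:-→d7:-→d8:-→d9:-→d10:-→d11:-→d12:H1  best=H1
  del 76.169.115.242/31 (clear depth 31)
  + 121.0.0.0/12 (H0) depth=12
  + 182.235.168.121/32 (H0) depth=32
  + 76.169.115.240/28 (H2) depth=28
  + 76.169.115.242/32 (H1) depth=32
  ? 121.9.94.4  path d0:-→d1:-→d2:-→d3:-→d4:-→d5:-→d6:-→d7:-→d8:-→d9:-→d10:-→d11:-→d12:H0→d13:-→d14:-→d15:-→d16:-→d17:-→d18:-→d19:-→d20:-→d21:-→d22:-→d23:-→d24:H1→d25:-→d26:-  best=H1
  + 129.37.224.0/20 (H1) depth=20
  + 182.0.0.0/8 (H1) depth=8
  + 0.0.0.0/0 (H2) depth=0
  ? 182.235.168.121  path d0:H2→d1:-→d2:-→d3:-→d4:-→d5:-→d6:-→d7:-→d8:H1→d9:-→d10:-→d11:-→d12:-→d13:-→d14:-→d15:-→d16:-→d17:-→d18:-→d19:-→d20:-→d21:-→d22:-→d23:-→d24:-→d25:-→d26:-→d27:-→d28:-→d29:-→d30:-→d31:-→d32:H0  best=H0
  + 76.169.115.0/24 (H2) depth=24
  del 121.0.0.0/12 (clear depth 12)
  ? 76.169.115.3  path d0:H2→d1:-→d2:-→d3:-→d4:-→d5:-→d6:-→d7:-→d8:-→d9:-→d10:-→d11:-→d12:H1→d13:-→d14:-→d15:-→d16:-→d17:-→d18:-→d19:-→d20:-→d21:-→d22:-→d23:-→d24:H2  best=H2
  ? 121.9.94.0  path d0:H2→d1:-→d2:-→d3:-→d4:-→d5:-→d6:-→d7:-→d8:-→d9:-→d10:-→d11:-→d12:-→d13:-→d14:-→d15:-→d16:-→d17:-→d18:-→d19:-→d20:-→d21:-→d22:-→d23:-→d24:H1→d25:-→d26:-  best=H1
  ? 182.0.3.55  path d0:H2→d1:-→d2:-→d3:-→d4:-→d5:-→d6:-→d7:-→d8:H1  best=H1
  del 129.37.224.0/20 (clear depth 20)
  ? 76.169.115.242  path d0:H2→d1:-→d2:-→d3:-→d4:-→d5:-→d6:-→d7:-→d8:-→d9:-→d10:-→d11:-→d12:H1→d13:-→d14:-→d15:-→d16:-→d17:-→d18:-→d19:-→d20:-→d21:-→d22:-→d23:-→d24:H2→d25:-→d26:-→d27:-→d28:H2→d29:-→d30:-→d31:-→d32:H1  best=H1
  ? 21.233.165.16  path d0:H2→d1:-  best=H2
  ? 94.65.84.158  path d0:H2→d1:-→d2:-→d3:-  best=H2
  del 76.169.115.242/32 (clear depth 32)
  + 76.169.0.0/16 (H0) depth=16
  ? 182.235.168.121  path d0:H2→d1:-→d2:-→d3:-→d4:-→d5:-→d6:-→d7:-→d8:H1→d9:-→d10:-→d11:-→d12:-→d13:-→d14:-→d15:-→d16:-→d17:-→d18:-→d19:-→d20:-→d21:-→d22:-→d23:-→d24:-→d25:-→d26:-→d27:-→d28:-→d29:-→d30:-→d31:-→d32:H0  best=H0
  ? 113.213.125.167  path d0:H2→d1:-→d2:-→d3:-→d4:-  best=H2
  + 76.0.0.0/8 (H2) depth=8
  ? 121.9.94.41  path d0:H2→d1:-→d2:-→d3:-→d4:-→d5:-→d6:-→d7:-→d8:-→d9:-→d10:-→d11:-→d12:-→d13:-→d14:-→d15:-→d16:-→d17:-→d18:-→d19:-→d20:-→d21:-→d22:-→d23:-→d24:H1→d25:-→d26:-→d27:-  best=H1

== LOOKUPS ==
["H0","no-route","no-route","H1","H1","H0","H2","H1","H1","H1","H2","H2","H0","H2","H1"]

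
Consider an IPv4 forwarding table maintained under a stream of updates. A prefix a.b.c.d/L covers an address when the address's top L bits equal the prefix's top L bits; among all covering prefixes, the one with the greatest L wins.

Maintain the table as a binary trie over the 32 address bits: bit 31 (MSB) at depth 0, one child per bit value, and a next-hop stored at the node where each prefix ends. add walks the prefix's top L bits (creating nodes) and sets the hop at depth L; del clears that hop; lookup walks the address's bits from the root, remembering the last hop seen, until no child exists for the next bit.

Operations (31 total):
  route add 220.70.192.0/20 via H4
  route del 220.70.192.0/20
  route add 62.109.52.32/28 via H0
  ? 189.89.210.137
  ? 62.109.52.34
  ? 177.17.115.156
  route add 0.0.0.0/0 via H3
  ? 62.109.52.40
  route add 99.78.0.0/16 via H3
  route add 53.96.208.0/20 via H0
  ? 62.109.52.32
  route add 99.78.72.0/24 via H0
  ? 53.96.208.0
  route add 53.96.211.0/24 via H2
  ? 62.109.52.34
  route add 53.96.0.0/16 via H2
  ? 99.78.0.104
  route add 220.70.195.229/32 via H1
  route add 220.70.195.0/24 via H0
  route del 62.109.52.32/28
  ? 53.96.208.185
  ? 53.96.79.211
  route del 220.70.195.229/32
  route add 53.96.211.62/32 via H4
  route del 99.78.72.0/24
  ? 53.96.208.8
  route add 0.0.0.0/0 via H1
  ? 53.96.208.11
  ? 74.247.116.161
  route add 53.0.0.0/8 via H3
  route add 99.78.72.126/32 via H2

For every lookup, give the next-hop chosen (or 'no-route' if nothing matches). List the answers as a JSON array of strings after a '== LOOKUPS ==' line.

Trace:
  + 220.70.192.0/20 (H4) depth=20
  del 220.70.192.0/20 (clear depth 20)
  + 62.109.52.32/28 (H0) depth=28
  Q 189.89.210.137: descend 1 ; hops seen [∅] ; pick no-route
  Q 62.109.52.34: descend 0011111001101101001101000010 ; hops seen [H0] ; pick H0
  Q 177.17.115.156: descend 1 ; hops seen [∅] ; pick no-route
  + 0.0.0.0/0 (H3) depth=0
  Q 62.109.52.40: descend 0011111001101101001101000010 ; hops seen [H3,H0] ; pick H0
  + 99.78.0.0/16 (H3) depth=16
  + 53.96.208.0/20 (H0) depth=20
  Q 62.109.52.32: descend 0011111001101101001101000010 ; hops seen [H3,H0] ; pick H0
  + 99.78.72.0/24 (H0) depth=24
  Q 53.96.208.0: descend 00110101011000001101 ; hops seen [H3,H0] ; pick H0
  + 53.96.211.0/24 (H2) depth=24
  Q 62.109.52.34: descend 0011111001101101001101000010 ; hops seen [H3,H0] ; pick H0
  + 53.96.0.0/16 (H2) depth=16
  Q 99.78.0.104: descend 01100011010011100 ; hops seen [H3,H3] ; pick H3
  + 220.70.195.229/32 (H1) depth=32
  + 220.70.195.0/24 (H0) depth=24
  del 62.109.52.32/28 (clear depth 28)
  Q 53.96.208.185: descend 0011010101100000110100 ; hops seen [H3,H2,H0] ; pick H0
  Q 53.96.79.211: descend 0011010101100000 ; hops seen [H3,H2] ; pick H2
  del 220.70.195.229/32 (clear depth 32)
  + 53.96.211.62/32 (H4) depth=32
  del 99.78.72.0/24 (clear depth 24)
  Q 53.96.208.8: descend 0011010101100000110100 ; hops seen [H3,H2,H0] ; pick H0
  + 0.0.0.0/0 (H1) depth=0
  Q 53.96.208.11: descend 0011010101100000110100 ; hops seen [H1,H2,H0] ; pick H0
  Q 74.247.116.161: descend 01 ; hops seen [H1] ; pick H1
  + 53.0.0.0/8 (H3) depth=8
  + 99.78.72.126/32 (H2) depth=32

== LOOKUPS ==
["no-route","H0","no-route","H0","H0","H0","H0","H3","H0","H2","H0","H0","H1"]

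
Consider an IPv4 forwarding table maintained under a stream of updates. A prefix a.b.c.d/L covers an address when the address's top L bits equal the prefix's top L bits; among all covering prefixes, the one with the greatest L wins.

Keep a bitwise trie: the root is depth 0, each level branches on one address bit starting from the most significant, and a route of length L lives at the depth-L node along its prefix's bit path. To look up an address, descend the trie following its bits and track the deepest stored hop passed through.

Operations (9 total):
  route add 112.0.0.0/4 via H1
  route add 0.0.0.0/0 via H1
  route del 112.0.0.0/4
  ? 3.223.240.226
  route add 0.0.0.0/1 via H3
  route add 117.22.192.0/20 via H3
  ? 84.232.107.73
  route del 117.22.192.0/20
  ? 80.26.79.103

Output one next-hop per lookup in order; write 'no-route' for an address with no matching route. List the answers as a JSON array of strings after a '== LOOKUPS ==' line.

Process each operation:
  add 112.0.0.0/4 -> H1 at depth 4
  add 0.0.0.0/0 -> H1 at depth 0
  del 112.0.0.0/4 (clear depth 4)
  lookup 3.223.240.226: bits 0 walk d0:H1→d1:- -> H1
  add 0.0.0.0/1 -> H3 at depth 1
  add 117.22.192.0/20 -> H3 at depth 20
  lookup 84.232.107.73: bits 01 walk d0:H1→d1:H3→d2:- -> H3
  del 117.22.192.0/20 (clear depth 20)
  lookup 80.26.79.103: bits 01 walk d0:H1→d1:H3→d2:- -> H3

== LOOKUPS ==
["H1","H3","H3"]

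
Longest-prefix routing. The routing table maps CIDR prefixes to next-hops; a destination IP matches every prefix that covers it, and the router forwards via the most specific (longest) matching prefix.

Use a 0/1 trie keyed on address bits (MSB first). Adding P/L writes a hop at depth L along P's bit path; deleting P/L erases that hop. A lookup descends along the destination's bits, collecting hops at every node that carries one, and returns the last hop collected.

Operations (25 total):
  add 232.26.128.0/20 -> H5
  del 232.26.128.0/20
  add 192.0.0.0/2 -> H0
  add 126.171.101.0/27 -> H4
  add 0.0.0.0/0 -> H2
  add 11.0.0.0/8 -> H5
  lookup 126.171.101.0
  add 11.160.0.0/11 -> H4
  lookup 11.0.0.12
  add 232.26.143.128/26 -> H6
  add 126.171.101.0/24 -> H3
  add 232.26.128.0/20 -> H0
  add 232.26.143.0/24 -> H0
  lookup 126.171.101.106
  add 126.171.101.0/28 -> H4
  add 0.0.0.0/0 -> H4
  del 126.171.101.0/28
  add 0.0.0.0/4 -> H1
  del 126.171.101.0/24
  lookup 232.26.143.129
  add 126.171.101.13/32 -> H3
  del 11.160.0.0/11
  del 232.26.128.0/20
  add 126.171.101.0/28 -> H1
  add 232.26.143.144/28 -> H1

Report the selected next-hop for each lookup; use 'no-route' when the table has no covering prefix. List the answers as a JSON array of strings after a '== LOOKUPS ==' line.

Process each operation:
  + 232.26.128.0/20 (H5) depth=20
  del 232.26.128.0/20 (clear depth 20)
  + 192.0.0.0/2 (H0) depth=2
  + 126.171.101.0/27 (H4) depth=27
  + 0.0.0.0/0 (H2) depth=0
  + 11.0.0.0/8 (H5) depth=8
  lookup 126.171.101.0: bits 011111101010101101100101000 walk d0:H2→d1:-→d2:-→d3:-→d4:-→d5:-→d6:-→d7:-→d8:-→d9:-→d10:-→d11:-→d12:-→d13:-→d14:-→d15:-→d16:-→d17:-→d18:-→d19:-→d20:-→d21:-→d22:-→d23:-→d24:-→d25:-→d26:-→d27:H4 -> H4
  + 11.160.0.0/11 (H4) depth=11
  lookup 11.0.0.12: bits 00001011 walk d0:H2→d1:-→d2:-→d3:-→d4:-→d5:-→d6:-→d7:-→d8:H5 -> H5
  + 232.26.143.128/26 (H6) depth=26
  + 126.171.101.0/24 (H3) depth=24
  + 232.26.128.0/20 (H0) depth=20
  + 232.26.143.0/24 (H0) depth=24
  lookup 126.171.101.106: bits 0111111010101011011001010 walk d0:H2→d1:-→d2:-→d3:-→d4:-→d5:-→d6:-→d7:-→d8:-→d9:-→d10:-→d11:-→d12:-→d13:-→d14:-→d15:-→d16:-→d17:-→d18:-→d19:-→d20:-→d21:-→d22:-→d23:-→d24:H3→d25:- -> H3
  + 126.171.101.0/28 (H4) depth=28
  + 0.0.0.0/0 (H4) depth=0
  del 126.171.101.0/28 (clear depth 28)
  + 0.0.0.0/4 (H1) depth=4
  del 126.171.101.0/24 (clear depth 24)
  lookup 232.26.143.129: bits 11101000000110101000111110 walk d0:H4→d1:-→d2:H0→d3:-→d4:-→d5:-→d6:-→d7:-→d8:-→d9:-→d10:-→d11:-→d12:-→d13:-→d14:-→d15:-→d16:-→d17:-→d18:-→d19:-→d20:H0→d21:-→d22:-→d23:-→d24:H0→d25:-→d26:H6 -> H6
  + 126.171.101.13/32 (H3) depth=32
  del 11.160.0.0/11 (clear depth 11)
  del 232.26.128.0/20 (clear depth 20)
  + 126.171.101.0/28 (H1) depth=28
  + 232.26.143.144/28 (H1) depth=28

== LOOKUPS ==
["H4","H5","H3","H6"]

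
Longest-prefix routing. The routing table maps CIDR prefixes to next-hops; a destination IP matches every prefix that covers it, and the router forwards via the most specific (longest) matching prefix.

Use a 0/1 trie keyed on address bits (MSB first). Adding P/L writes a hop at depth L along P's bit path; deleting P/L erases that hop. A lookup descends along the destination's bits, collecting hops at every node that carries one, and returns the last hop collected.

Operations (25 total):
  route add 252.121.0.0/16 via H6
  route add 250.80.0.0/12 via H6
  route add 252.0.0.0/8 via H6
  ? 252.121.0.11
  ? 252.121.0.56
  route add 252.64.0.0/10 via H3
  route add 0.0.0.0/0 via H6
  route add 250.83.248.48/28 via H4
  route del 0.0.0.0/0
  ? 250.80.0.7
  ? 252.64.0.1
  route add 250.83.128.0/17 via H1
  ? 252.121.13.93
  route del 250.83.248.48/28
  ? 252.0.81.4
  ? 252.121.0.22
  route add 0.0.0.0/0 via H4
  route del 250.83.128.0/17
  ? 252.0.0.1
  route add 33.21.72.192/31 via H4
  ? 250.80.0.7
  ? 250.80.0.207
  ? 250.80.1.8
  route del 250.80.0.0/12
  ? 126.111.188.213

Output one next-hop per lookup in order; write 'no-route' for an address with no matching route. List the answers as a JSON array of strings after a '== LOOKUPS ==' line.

Trace:
  add 252.121.0.0/16 -> H6 at depth 16
  add 250.80.0.0/12 -> H6 at depth 12
  add 252.0.0.0/8 -> H6 at depth 8
  lookup 252.121.0.11: bits 1111110001111001 walk d0:-→d1:-→d2:-→d3:-→d4:-→d5:-→d6:-→d7:-→d8:H6→d9:-→d10:-→d11:-→d12:-→d13:-→d14:-→d15:-→d16:H6 -> H6
  lookup 252.121.0.56: bits 1111110001111001 walk d0:-→d1:-→d2:-→d3:-→d4:-→d5:-→d6:-→d7:-→d8:H6→d9:-→d10:-→d11:-→d12:-→d13:-→d14:-→d15:-→d16:H6 -> H6
  add 252.64.0.0/10 -> H3 at depth 10
  add 0.0.0.0/0 -> H6 at depth 0
  add 250.83.248.48/28 -> H4 at depth 28
  - 0.0.0.0/0 clear@0
  lookup 250.80.0.7: bits 11111010010100 walk d0:-→d1:-→d2:-→d3:-→d4:-→d5:-→d6:-→d7:-→d8:-→d9:-→d10:-→d11:-→d12:H6→d13:-→d14:- -> H6
  lookup 252.64.0.1: bits 1111110001 walk d0:-→d1:-→d2:-→d3:-→d4:-→d5:-→d6:-→d7:-→d8:H6→d9:-→d10:H3 -> H3
  add 250.83.128.0/17 -> H1 at depth 17
  lookup 252.121.13.93: bits 1111110001111001 walk d0:-→d1:-→d2:-→d3:-→d4:-→d5:-→d6:-→d7:-→d8:H6→d9:-→d10:H3→d11:-→d12:-→d13:-→d14:-→d15:-→d16:H6 -> H6
  - 250.83.248.48/28 clear@28
  lookup 252.0.81.4: bits 111111000 walk d0:-→d1:-→d2:-→d3:-→d4:-→d5:-→d6:-→d7:-→d8:H6→d9:- -> H6
  lookup 252.121.0.22: bits 1111110001111001 walk d0:-→d1:-→d2:-→d3:-→d4:-→d5:-→d6:-→d7:-→d8:H6→d9:-→d10:H3→d11:-→d12:-→d13:-→d14:-→d15:-→d16:H6 -> H6
  add 0.0.0.0/0 -> H4 at depth 0
  - 250.83.128.0/17 clear@17
  lookup 252.0.0.1: bits 111111000 walk d0:H4→d1:-→d2:-→d3:-→d4:-→d5:-→d6:-→d7:-→d8:H6→d9:- -> H6
  add 33.21.72.192/31 -> H4 at depth 31
  lookup 250.80.0.7: bits 11111010010100 walk d0:H4→d1:-→d2:-→d3:-→d4:-→d5:-→d6:-→d7:-→d8:-→d9:-→d10:-→d11:-→d12:H6→d13:-→d14:- -> H6
  lookup 250.80.0.207: bits 11111010010100 walk d0:H4→d1:-→d2:-→d3:-→d4:-→d5:-→d6:-→d7:-→d8:-→d9:-→d10:-→d11:-→d12:H6→d13:-→d14:- -> H6
  lookup 250.80.1.8: bits 11111010010100 walk d0:H4→d1:-→d2:-→d3:-→d4:-→d5:-→d6:-→d7:-→d8:-→d9:-→d10:-→d11:-→d12:H6→d13:-→d14:- -> H6
  - 250.80.0.0/12 clear@12
  lookup 126.111.188.213: bits 0 walk d0:H4→d1:- -> H4

== LOOKUPS ==
["H6","H6","H6","H3","H6","H6","H6","H6","H6","H6","H6","H4"]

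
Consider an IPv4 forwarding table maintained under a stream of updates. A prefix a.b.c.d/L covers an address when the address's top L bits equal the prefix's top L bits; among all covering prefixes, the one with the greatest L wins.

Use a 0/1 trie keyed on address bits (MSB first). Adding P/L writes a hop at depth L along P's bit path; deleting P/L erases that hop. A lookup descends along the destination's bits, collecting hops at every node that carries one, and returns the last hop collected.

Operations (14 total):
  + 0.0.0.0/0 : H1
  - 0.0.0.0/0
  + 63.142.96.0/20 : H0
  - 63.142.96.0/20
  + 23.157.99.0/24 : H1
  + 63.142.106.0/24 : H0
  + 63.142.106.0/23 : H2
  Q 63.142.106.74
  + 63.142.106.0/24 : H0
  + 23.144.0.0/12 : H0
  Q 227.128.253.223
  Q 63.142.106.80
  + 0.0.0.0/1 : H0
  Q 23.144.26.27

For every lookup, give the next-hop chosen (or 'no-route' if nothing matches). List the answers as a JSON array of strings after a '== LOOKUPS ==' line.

Process each operation:
  add 0.0.0.0/0 -> H1 at depth 0
  - 0.0.0.0/0 clear@0
  add 63.142.96.0/20 -> H0 at depth 20
  - 63.142.96.0/20 clear@20
  add 23.157.99.0/24 -> H1 at depth 24
  add 63.142.106.0/24 -> H0 at depth 24
  add 63.142.106.0/23 -> H2 at depth 23
  lookup 63.142.106.74: bits 001111111000111001101010 walk d0:-→d1:-→d2:-→d3:-→d4:-→d5:-→d6:-→d7:-→d8:-→d9:-→d10:-→d11:-→d12:-→d13:-→d14:-→d15:-→d16:-→d17:-→d18:-→d19:-→d20:-→d21:-→d22:-→d23:H2→d24:H0 -> H0
  add 63.142.106.0/24 -> H0 at depth 24
  add 23.144.0.0/12 -> H0 at depth 12
  lookup 227.128.253.223: bits ε walk d0:- -> no-route
  lookup 63.142.106.80: bits 001111111000111001101010 walk d0:-→d1:-→d2:-→d3:-→d4:-→d5:-→d6:-→d7:-→d8:-→d9:-→d10:-→d11:-→d12:-→d13:-→d14:-→d15:-→d16:-→d17:-→d18:-→d19:-→d20:-→d21:-→d22:-→d23:H2→d24:H0 -> H0
  add 0.0.0.0/1 -> H0 at depth 1
  lookup 23.144.26.27: bits 000101111001 walk d0:-→d1:H0→d2:-→d3:-→d4:-→d5:-→d6:-→d7:-→d8:-→d9:-→d10:-→d11:-→d12:H0 -> H0

== LOOKUPS ==
["H0","no-route","H0","H0"]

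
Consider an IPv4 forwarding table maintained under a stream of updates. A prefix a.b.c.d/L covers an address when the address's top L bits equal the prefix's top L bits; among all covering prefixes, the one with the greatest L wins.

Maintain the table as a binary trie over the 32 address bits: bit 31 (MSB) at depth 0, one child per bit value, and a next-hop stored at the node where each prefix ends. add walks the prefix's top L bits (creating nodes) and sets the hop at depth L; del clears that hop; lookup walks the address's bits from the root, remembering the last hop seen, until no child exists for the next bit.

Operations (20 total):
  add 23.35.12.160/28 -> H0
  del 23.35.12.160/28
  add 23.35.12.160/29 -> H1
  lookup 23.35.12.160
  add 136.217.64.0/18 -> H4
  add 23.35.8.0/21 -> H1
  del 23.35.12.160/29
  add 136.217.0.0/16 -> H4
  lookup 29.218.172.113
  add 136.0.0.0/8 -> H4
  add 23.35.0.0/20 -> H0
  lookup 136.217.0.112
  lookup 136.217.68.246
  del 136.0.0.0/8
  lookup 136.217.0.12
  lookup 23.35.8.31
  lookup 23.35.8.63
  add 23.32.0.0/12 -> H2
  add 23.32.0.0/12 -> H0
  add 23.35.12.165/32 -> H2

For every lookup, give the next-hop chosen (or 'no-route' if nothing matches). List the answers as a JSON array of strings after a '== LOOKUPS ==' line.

Process each operation:
  + 23.35.12.160/28 (H0) depth=28
  - 23.35.12.160/28 clear@28
  + 23.35.12.160/29 (H1) depth=29
  ? 23.35.12.160  path d0:-→d1:-→d2:-→d3:-→d4:-→d5:-→d6:-→d7:-→d8:-→d9:-→d10:-→d11:-→d12:-→d13:-→d14:-→d15:-→d16:-→d17:-→d18:-→d19:-→d20:-→d21:-→d22:-→d23:-→d24:-→d25:-→d26:-→d27:-→d28:-→d29:H1  best=H1
  + 136.217.64.0/18 (H4) depth=18
  + 23.35.8.0/21 (H1) depth=21
  - 23.35.12.160/29 clear@29
  + 136.217.0.0/16 (H4) depth=16
  ? 29.218.172.113  path d0:-→d1:-→d2:-→d3:-→d4:-  best=no-route
  + 136.0.0.0/8 (H4) depth=8
  + 23.35.0.0/20 (H0) depth=20
  ? 136.217.0.112  path d0:-→d1:-→d2:-→d3:-→d4:-→d5:-→d6:-→d7:-→d8:H4→d9:-→d10:-→d11:-→d12:-→d13:-→d14:-→d15:-→d16:H4→d17:-  best=H4
  ? 136.217.68.246  path d0:-→d1:-→d2:-→d3:-→d4:-→d5:-→d6:-→d7:-→d8:H4→d9:-→d10:-→d11:-→d12:-→d13:-→d14:-→d15:-→d16:H4→d17:-→d18:H4  best=H4
  - 136.0.0.0/8 clear@8
  ? 136.217.0.12  path d0:-→d1:-→d2:-→d3:-→d4:-→d5:-→d6:-→d7:-→d8:-→d9:-→d10:-→d11:-→d12:-→d13:-→d14:-→d15:-→d16:H4→d17:-  best=H4
  ? 23.35.8.31  path d0:-→d1:-→d2:-→d3:-→d4:-→d5:-→d6:-→d7:-→d8:-→d9:-→d10:-→d11:-→d12:-→d13:-→d14:-→d15:-→d16:-→d17:-→d18:-→d19:-→d20:H0→d21:H1  best=H1
  ? 23.35.8.63  path d0:-→d1:-→d2:-→d3:-→d4:-→d5:-→d6:-→d7:-→d8:-→d9:-→d10:-→d11:-→d12:-→d13:-→d14:-→d15:-→d16:-→d17:-→d18:-→d19:-→d20:H0→d21:H1  best=H1
  + 23.32.0.0/12 (H2) depth=12
  + 23.32.0.0/12 (H0) depth=12
  + 23.35.12.165/32 (H2) depth=32

== LOOKUPS ==
["H1","no-route","H4","H4","H4","H1","H1"]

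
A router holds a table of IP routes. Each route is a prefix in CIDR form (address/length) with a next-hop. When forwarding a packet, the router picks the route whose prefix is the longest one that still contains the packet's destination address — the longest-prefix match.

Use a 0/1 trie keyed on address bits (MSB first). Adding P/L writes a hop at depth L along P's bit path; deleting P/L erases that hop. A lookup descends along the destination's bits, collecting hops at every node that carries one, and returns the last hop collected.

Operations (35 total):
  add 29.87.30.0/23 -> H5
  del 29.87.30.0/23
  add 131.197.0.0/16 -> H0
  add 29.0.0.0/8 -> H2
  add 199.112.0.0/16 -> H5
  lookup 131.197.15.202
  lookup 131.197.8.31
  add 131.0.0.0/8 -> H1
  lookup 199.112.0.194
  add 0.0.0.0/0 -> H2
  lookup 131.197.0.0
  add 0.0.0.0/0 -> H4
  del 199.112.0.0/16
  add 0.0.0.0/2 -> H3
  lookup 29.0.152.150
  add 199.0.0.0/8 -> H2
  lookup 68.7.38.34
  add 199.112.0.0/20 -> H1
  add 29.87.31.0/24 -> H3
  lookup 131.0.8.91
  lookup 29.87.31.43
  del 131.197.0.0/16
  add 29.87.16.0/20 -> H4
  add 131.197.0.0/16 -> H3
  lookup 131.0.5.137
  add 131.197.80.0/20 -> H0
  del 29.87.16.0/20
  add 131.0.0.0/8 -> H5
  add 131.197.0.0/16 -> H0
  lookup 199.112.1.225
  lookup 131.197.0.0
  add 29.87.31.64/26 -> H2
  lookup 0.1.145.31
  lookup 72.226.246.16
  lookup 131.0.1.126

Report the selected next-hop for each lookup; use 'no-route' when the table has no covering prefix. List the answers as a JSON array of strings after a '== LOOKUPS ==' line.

Trace:
  + 29.87.30.0/23 (H5) depth=23
  - 29.87.30.0/23 clear@23
  + 131.197.0.0/16 (H0) depth=16
  + 29.0.0.0/8 (H2) depth=8
  + 199.112.0.0/16 (H5) depth=16
  ? 131.197.15.202  path d0:-→d1:-→d2:-→d3:-→d4:-→d5:-→d6:-→d7:-→d8:-→d9:-→d10:-→d11:-→d12:-→d13:-→d14:-→d15:-→d16:H0  best=H0
  ? 131.197.8.31  path d0:-→d1:-→d2:-→d3:-→d4:-→d5:-→d6:-→d7:-→d8:-→d9:-→d10:-→d11:-→d12:-→d13:-→d14:-→d15:-→d16:H0  best=H0
  + 131.0.0.0/8 (H1) depth=8
  ? 199.112.0.194  path d0:-→d1:-→d2:-→d3:-→d4:-→d5:-→d6:-→d7:-→d8:-→d9:-→d10:-→d11:-→d12:-→d13:-→d14:-→d15:-→d16:H5  best=H5
  + 0.0.0.0/0 (H2) depth=0
  ? 131.197.0.0  path d0:H2→d1:-→d2:-→d3:-→d4:-→d5:-→d6:-→d7:-→d8:H1→d9:-→d10:-→d11:-→d12:-→d13:-→d14:-→d15:-→d16:H0  best=H0
  + 0.0.0.0/0 (H4) depth=0
  - 199.112.0.0/16 clear@16
  + 0.0.0.0/2 (H3) depth=2
  ? 29.0.152.150  path d0:H4→d1:-→d2:H3→d3:-→d4:-→d5:-→d6:-→d7:-→d8:H2→d9:-  best=H2
  + 199.0.0.0/8 (H2) depth=8
  ? 68.7.38.34  path d0:H4→d1:-  best=H4
  + 199.112.0.0/20 (H1) depth=20
  + 29.87.31.0/24 (H3) depth=24
  ? 131.0.8.91  path d0:H4→d1:-→d2:-→d3:-→d4:-→d5:-→d6:-→d7:-→d8:H1  best=H1
  ? 29.87.31.43  path d0:H4→d1:-→d2:H3→d3:-→d4:-→d5:-→d6:-→d7:-→d8:H2→d9:-→d10:-→d11:-→d12:-→d13:-→d14:-→d15:-→d16:-→d17:-→d18:-→d19:-→d20:-→d21:-→d22:-→d23:-→d24:H3  best=H3
  - 131.197.0.0/16 clear@16
  + 29.87.16.0/20 (H4) depth=20
  + 131.197.0.0/16 (H3) depth=16
  ? 131.0.5.137  path d0:H4→d1:-→d2:-→d3:-→d4:-→d5:-→d6:-→d7:-→d8:H1  best=H1
  + 131.197.80.0/20 (H0) depth=20
  - 29.87.16.0/20 clear@20
  + 131.0.0.0/8 (H5) depth=8
  + 131.197.0.0/16 (H0) depth=16
  ? 199.112.1.225  path d0:H4→d1:-→d2:-→d3:-→d4:-→d5:-→d6:-→d7:-→d8:H2→d9:-→d10:-→d11:-→d12:-→d13:-→d14:-→d15:-→d16:-→d17:-→d18:-→d19:-→d20:H1  best=H1
  ? 131.197.0.0  path d0:H4→d1:-→d2:-→d3:-→d4:-→d5:-→d6:-→d7:-→d8:H5→d9:-→d10:-→d11:-→d12:-→d13:-→d14:-→d15:-→d16:H0→d17:-  best=H0
  + 29.87.31.64/26 (H2) depth=26
  ? 0.1.145.31  path d0:H4→d1:-→d2:H3→d3:-  best=H3
  ? 72.226.246.16  path d0:H4→d1:-  best=H4
  ? 131.0.1.126  path d0:H4→d1:-→d2:-→d3:-→d4:-→d5:-→d6:-→d7:-→d8:H5  best=H5

== LOOKUPS ==
["H0","H0","H5","H0","H2","H4","H1","H3","H1","H1","H0","H3","H4","H5"]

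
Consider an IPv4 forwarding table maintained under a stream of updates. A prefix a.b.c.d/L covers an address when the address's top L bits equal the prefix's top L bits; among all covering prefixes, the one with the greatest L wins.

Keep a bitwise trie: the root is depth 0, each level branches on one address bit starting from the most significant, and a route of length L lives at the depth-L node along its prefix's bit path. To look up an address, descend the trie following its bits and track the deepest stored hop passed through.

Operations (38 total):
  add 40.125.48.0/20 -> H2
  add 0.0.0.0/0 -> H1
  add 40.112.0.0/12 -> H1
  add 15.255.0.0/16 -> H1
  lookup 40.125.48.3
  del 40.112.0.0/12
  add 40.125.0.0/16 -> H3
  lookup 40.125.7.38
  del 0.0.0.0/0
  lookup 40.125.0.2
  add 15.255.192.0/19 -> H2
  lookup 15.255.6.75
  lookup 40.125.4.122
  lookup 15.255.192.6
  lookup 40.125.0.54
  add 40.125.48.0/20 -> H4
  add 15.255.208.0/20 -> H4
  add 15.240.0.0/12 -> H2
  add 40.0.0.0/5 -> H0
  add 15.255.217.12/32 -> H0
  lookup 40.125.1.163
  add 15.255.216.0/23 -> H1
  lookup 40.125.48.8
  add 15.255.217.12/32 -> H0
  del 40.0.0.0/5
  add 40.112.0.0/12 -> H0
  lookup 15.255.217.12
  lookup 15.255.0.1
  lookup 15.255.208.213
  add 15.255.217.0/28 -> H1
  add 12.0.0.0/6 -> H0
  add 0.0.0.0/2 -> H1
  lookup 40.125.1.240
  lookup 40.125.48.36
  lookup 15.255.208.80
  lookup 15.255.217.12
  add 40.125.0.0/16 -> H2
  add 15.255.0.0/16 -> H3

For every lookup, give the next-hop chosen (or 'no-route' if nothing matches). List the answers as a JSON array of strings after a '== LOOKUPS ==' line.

Trace:
  + 40.125.48.0/20 (H2) depth=20
  + 0.0.0.0/0 (H1) depth=0
  + 40.112.0.0/12 (H1) depth=12
  + 15.255.0.0/16 (H1) depth=16
  ? 40.125.48.3  path d0:H1→d1:-→d2:-→d3:-→d4:-→d5:-→d6:-→d7:-→d8:-→d9:-→d10:-→d11:-→d12:H1→d13:-→d14:-→d15:-→d16:-→d17:-→d18:-→d19:-→d20:H2  best=H2
  - 40.112.0.0/12 clear@12
  + 40.125.0.0/16 (H3) depth=16
  ? 40.125.7.38  path d0:H1→d1:-→d2:-→d3:-→d4:-→d5:-→d6:-→d7:-→d8:-→d9:-→d10:-→d11:-→d12:-→d13:-→d14:-→d15:-→d16:H3→d17:-→d18:-  best=H3
  - 0.0.0.0/0 clear@0
  ? 40.125.0.2  path d0:-→d1:-→d2:-→d3:-→d4:-→d5:-→d6:-→d7:-→d8:-→d9:-→d10:-→d11:-→d12:-→d13:-→d14:-→d15:-→d16:H3→d17:-→d18:-  best=H3
  + 15.255.192.0/19 (H2) depth=19
  ? 15.255.6.75  path d0:-→d1:-→d2:-→d3:-→d4:-→d5:-→d6:-→d7:-→d8:-→d9:-→d10:-→d11:-→d12:-→d13:-→d14:-→d15:-→d16:H1  best=H1
  ? 40.125.4.122  path d0:-→d1:-→d2:-→d3:-→d4:-→d5:-→d6:-→d7:-→d8:-→d9:-→d10:-→d11:-→d12:-→d13:-→d14:-→d15:-→d16:H3→d17:-→d18:-  best=H3
  ? 15.255.192.6  path d0:-→d1:-→d2:-→d3:-→d4:-→d5:-→d6:-→d7:-→d8:-→d9:-→d10:-→d11:-→d12:-→d13:-→d14:-→d15:-→d16:H1→d17:-→d18:-→d19:H2  best=H2
  ? 40.125.0.54  path d0:-→d1:-→d2:-→d3:-→d4:-→d5:-→d6:-→d7:-→d8:-→d9:-→d10:-→d11:-→d12:-→d13:-→d14:-→d15:-→d16:H3→d17:-→d18:-  best=H3
  + 40.125.48.0/20 (H4) depth=20
  + 15.255.208.0/20 (H4) depth=20
  + 15.240.0.0/12 (H2) depth=12
  + 40.0.0.0/5 (H0) depth=5
  + 15.255.217.12/32 (H0) depth=32
  ? 40.125.1.163  path d0:-→d1:-→d2:-→d3:-→d4:-→d5:H0→d6:-→d7:-→d8:-→d9:-→d10:-→d11:-→d12:-→d13:-→d14:-→d15:-→d16:H3→d17:-→d18:-  best=H3
  + 15.255.216.0/23 (H1) depth=23
  ? 40.125.48.8  path d0:-→d1:-→d2:-→d3:-→d4:-→d5:H0→d6:-→d7:-→d8:-→d9:-→d10:-→d11:-→d12:-→d13:-→d14:-→d15:-→d16:H3→d17:-→d18:-→d19:-→d20:H4  best=H4
  + 15.255.217.12/32 (H0) depth=32
  - 40.0.0.0/5 clear@5
  + 40.112.0.0/12 (H0) depth=12
  ? 15.255.217.12  path d0:-→d1:-→d2:-→d3:-→d4:-→d5:-→d6:-→d7:-→d8:-→d9:-→d10:-→d11:-→d12:H2→d13:-→d14:-→d15:-→d16:H1→d17:-→d18:-→d19:H2→d20:H4→d21:-→d22:-→d23:H1→d24:-→d25:-→d26:-→d27:-→d28:-→d29:-→d30:-→d31:-→d32:H0  best=H0
  ? 15.255.0.1  path d0:-→d1:-→d2:-→d3:-→d4:-→d5:-→d6:-→d7:-→d8:-→d9:-→d10:-→d11:-→d12:H2→d13:-→d14:-→d15:-→d16:H1  best=H1
  ? 15.255.208.213  path d0:-→d1:-→d2:-→d3:-→d4:-→d5:-→d6:-→d7:-→d8:-→d9:-→d10:-→d11:-→d12:H2→d13:-→d14:-→d15:-→d16:H1→d17:-→d18:-→d19:H2→d20:H4  best=H4
  + 15.255.217.0/28 (H1) depth=28
  + 12.0.0.0/6 (H0) depth=6
  + 0.0.0.0/2 (H1) depth=2
  ? 40.125.1.240  path d0:-→d1:-→d2:H1→d3:-→d4:-→d5:-→d6:-→d7:-→d8:-→d9:-→d10:-→d11:-→d12:H0→d13:-→d14:-→d15:-→d16:H3→d17:-→d18:-  best=H3
  ? 40.125.48.36  path d0:-→d1:-→d2:H1→d3:-→d4:-→d5:-→d6:-→d7:-→d8:-→d9:-→d10:-→d11:-→d12:H0→d13:-→d14:-→d15:-→d16:H3→d17:-→d18:-→d19:-→d20:H4  best=H4
  ? 15.255.208.80  path d0:-→d1:-→d2:H1→d3:-→d4:-→d5:-→d6:H0→d7:-→d8:-→d9:-→d10:-→d11:-→d12:H2→d13:-→d14:-→d15:-→d16:H1→d17:-→d18:-→d19:H2→d20:H4  best=H4
  ? 15.255.217.12  path d0:-→d1:-→d2:H1→d3:-→d4:-→d5:-→d6:H0→d7:-→d8:-→d9:-→d10:-→d11:-→d12:H2→d13:-→d14:-→d15:-→d16:H1→d17:-→d18:-→d19:H2→d20:H4→d21:-→d22:-→d23:H1→d24:-→d25:-→d26:-→d27:-→d28:H1→d29:-→d30:-→d31:-→d32:H0  best=H0
  + 40.125.0.0/16 (H2) depth=16
  + 15.255.0.0/16 (H3) depth=16

== LOOKUPS ==
["H2","H3","H3","H1","H3","H2","H3","H3","H4","H0","H1","H4","H3","H4","H4","H0"]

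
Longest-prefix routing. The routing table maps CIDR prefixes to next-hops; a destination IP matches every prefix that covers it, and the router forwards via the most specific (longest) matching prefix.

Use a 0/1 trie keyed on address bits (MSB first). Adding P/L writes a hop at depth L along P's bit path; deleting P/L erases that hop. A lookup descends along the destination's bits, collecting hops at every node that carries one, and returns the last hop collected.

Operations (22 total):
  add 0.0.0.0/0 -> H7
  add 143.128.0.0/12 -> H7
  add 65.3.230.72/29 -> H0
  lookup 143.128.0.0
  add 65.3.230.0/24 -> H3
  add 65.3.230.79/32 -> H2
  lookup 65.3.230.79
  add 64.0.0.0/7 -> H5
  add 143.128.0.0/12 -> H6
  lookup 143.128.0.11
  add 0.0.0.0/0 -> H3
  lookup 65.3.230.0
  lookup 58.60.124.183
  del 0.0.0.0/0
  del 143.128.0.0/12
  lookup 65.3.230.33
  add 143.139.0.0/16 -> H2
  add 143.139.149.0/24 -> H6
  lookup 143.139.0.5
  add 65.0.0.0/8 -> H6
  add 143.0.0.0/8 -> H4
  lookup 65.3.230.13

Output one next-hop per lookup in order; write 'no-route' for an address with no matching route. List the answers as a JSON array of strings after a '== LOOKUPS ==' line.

Apply in order:
  + 0.0.0.0/0 (H7) depth=0
  + 143.128.0.0/12 (H7) depth=12
  + 65.3.230.72/29 (H0) depth=29
  lookup 143.128.0.0: bits 100011111000 walk d0:H7→d1:-→d2:-→d3:-→d4:-→d5:-→d6:-→d7:-→d8:-→d9:-→d10:-→d11:-→d12:H7 -> H7
  + 65.3.230.0/24 (H3) depth=24
  + 65.3.230.79/32 (H2) depth=32
  lookup 65.3.230.79: bits 01000001000000111110011001001111 walk d0:H7→d1:-→d2:-→d3:-→d4:-→d5:-→d6:-→d7:-→d8:-→d9:-→d10:-→d11:-→d12:-→d13:-→d14:-→d15:-→d16:-→d17:-→d18:-→d19:-→d20:-→d21:-→d22:-→d23:-→d24:H3→d25:-→d26:-→d27:-→d28:-→d29:H0→d30:-→d31:-→d32:H2 -> H2
  + 64.0.0.0/7 (H5) depth=7
  + 143.128.0.0/12 (H6) depth=12
  lookup 143.128.0.11: bits 100011111000 walk d0:H7→d1:-→d2:-→d3:-→d4:-→d5:-→d6:-→d7:-→d8:-→d9:-→d10:-→d11:-→d12:H6 -> H6
  + 0.0.0.0/0 (H3) depth=0
  lookup 65.3.230.0: bits 0100000100000011111001100 walk d0:H3→d1:-→d2:-→d3:-→d4:-→d5:-→d6:-→d7:H5→d8:-→d9:-→d10:-→d11:-→d12:-→d13:-→d14:-→d15:-→d16:-→d17:-→d18:-→d19:-→d20:-→d21:-→d22:-→d23:-→d24:H3→d25:- -> H3
  lookup 58.60.124.183: bits 0 walk d0:H3→d1:- -> H3
  del 0.0.0.0/0 (clear depth 0)
  del 143.128.0.0/12 (clear depth 12)
  lookup 65.3.230.33: bits 0100000100000011111001100 walk d0:-→d1:-→d2:-→d3:-→d4:-→d5:-→d6:-→d7:H5→d8:-→d9:-→d10:-→d11:-→d12:-→d13:-→d14:-→d15:-→d16:-→d17:-→d18:-→d19:-→d20:-→d21:-→d22:-→d23:-→d24:H3→d25:- -> H3
  + 143.139.0.0/16 (H2) depth=16
  + 143.139.149.0/24 (H6) depth=24
  lookup 143.139.0.5: bits 1000111110001011 walk d0:-→d1:-→d2:-→d3:-→d4:-→d5:-→d6:-→d7:-→d8:-→d9:-→d10:-→d11:-→d12:-→d13:-→d14:-→d15:-→d16:H2 -> H2
  + 65.0.0.0/8 (H6) depth=8
  + 143.0.0.0/8 (H4) depth=8
  lookup 65.3.230.13: bits 0100000100000011111001100 walk d0:-→d1:-→d2:-→d3:-→d4:-→d5:-→d6:-→d7:H5→d8:H6→d9:-→d10:-→d11:-→d12:-→d13:-→d14:-→d15:-→d16:-→d17:-→d18:-→d19:-→d20:-→d21:-→d22:-→d23:-→d24:H3→d25:- -> H3

== LOOKUPS ==
["H7","H2","H6","H3","H3","H3","H2","H3"]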